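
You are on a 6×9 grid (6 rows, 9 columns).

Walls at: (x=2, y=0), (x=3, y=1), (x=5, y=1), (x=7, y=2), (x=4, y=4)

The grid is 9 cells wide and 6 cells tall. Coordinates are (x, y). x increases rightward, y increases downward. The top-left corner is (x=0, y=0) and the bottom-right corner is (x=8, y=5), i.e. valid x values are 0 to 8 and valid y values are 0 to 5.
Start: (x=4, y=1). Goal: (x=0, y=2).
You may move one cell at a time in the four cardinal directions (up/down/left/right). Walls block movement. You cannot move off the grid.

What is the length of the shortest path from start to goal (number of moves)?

Answer: Shortest path length: 5

Derivation:
BFS from (x=4, y=1) until reaching (x=0, y=2):
  Distance 0: (x=4, y=1)
  Distance 1: (x=4, y=0), (x=4, y=2)
  Distance 2: (x=3, y=0), (x=5, y=0), (x=3, y=2), (x=5, y=2), (x=4, y=3)
  Distance 3: (x=6, y=0), (x=2, y=2), (x=6, y=2), (x=3, y=3), (x=5, y=3)
  Distance 4: (x=7, y=0), (x=2, y=1), (x=6, y=1), (x=1, y=2), (x=2, y=3), (x=6, y=3), (x=3, y=4), (x=5, y=4)
  Distance 5: (x=8, y=0), (x=1, y=1), (x=7, y=1), (x=0, y=2), (x=1, y=3), (x=7, y=3), (x=2, y=4), (x=6, y=4), (x=3, y=5), (x=5, y=5)  <- goal reached here
One shortest path (5 moves): (x=4, y=1) -> (x=4, y=2) -> (x=3, y=2) -> (x=2, y=2) -> (x=1, y=2) -> (x=0, y=2)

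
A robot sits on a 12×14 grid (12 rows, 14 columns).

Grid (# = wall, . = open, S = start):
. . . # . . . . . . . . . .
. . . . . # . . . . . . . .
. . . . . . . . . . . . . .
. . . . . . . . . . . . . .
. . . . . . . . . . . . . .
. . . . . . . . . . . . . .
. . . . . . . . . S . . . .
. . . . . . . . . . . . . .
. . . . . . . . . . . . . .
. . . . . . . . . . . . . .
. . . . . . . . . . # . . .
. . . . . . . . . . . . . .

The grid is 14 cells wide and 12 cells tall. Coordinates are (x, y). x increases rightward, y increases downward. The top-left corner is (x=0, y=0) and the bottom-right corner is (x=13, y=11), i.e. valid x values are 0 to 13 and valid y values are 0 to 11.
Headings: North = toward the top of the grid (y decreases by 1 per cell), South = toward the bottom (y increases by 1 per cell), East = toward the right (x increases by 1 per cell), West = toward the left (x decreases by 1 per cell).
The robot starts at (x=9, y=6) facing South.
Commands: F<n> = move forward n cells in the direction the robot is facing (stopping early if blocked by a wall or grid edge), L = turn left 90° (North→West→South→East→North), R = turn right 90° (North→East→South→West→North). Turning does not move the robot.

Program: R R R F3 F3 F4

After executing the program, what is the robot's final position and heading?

Answer: Final position: (x=13, y=6), facing East

Derivation:
Start: (x=9, y=6), facing South
  R: turn right, now facing West
  R: turn right, now facing North
  R: turn right, now facing East
  F3: move forward 3, now at (x=12, y=6)
  F3: move forward 1/3 (blocked), now at (x=13, y=6)
  F4: move forward 0/4 (blocked), now at (x=13, y=6)
Final: (x=13, y=6), facing East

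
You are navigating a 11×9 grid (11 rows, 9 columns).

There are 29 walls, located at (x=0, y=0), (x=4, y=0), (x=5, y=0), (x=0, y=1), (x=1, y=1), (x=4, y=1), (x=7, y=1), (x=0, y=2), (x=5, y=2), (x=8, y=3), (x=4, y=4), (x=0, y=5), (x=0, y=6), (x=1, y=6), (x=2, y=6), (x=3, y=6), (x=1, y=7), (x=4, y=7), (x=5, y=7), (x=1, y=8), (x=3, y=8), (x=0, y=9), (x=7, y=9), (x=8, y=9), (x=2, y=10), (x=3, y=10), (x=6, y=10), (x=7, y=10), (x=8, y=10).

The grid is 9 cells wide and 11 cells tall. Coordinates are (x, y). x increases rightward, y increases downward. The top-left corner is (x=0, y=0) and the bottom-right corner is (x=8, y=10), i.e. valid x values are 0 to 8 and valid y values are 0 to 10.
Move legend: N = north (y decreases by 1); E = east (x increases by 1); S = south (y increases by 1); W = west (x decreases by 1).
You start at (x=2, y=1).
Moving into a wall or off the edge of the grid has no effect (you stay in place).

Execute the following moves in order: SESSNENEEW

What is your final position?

Start: (x=2, y=1)
  S (south): (x=2, y=1) -> (x=2, y=2)
  E (east): (x=2, y=2) -> (x=3, y=2)
  S (south): (x=3, y=2) -> (x=3, y=3)
  S (south): (x=3, y=3) -> (x=3, y=4)
  N (north): (x=3, y=4) -> (x=3, y=3)
  E (east): (x=3, y=3) -> (x=4, y=3)
  N (north): (x=4, y=3) -> (x=4, y=2)
  E (east): blocked, stay at (x=4, y=2)
  E (east): blocked, stay at (x=4, y=2)
  W (west): (x=4, y=2) -> (x=3, y=2)
Final: (x=3, y=2)

Answer: Final position: (x=3, y=2)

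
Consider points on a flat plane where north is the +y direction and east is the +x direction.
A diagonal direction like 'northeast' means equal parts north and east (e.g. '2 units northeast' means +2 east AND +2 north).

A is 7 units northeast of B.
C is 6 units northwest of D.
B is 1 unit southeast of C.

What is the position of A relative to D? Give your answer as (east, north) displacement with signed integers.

Answer: A is at (east=2, north=12) relative to D.

Derivation:
Place D at the origin (east=0, north=0).
  C is 6 units northwest of D: delta (east=-6, north=+6); C at (east=-6, north=6).
  B is 1 unit southeast of C: delta (east=+1, north=-1); B at (east=-5, north=5).
  A is 7 units northeast of B: delta (east=+7, north=+7); A at (east=2, north=12).
Therefore A relative to D: (east=2, north=12).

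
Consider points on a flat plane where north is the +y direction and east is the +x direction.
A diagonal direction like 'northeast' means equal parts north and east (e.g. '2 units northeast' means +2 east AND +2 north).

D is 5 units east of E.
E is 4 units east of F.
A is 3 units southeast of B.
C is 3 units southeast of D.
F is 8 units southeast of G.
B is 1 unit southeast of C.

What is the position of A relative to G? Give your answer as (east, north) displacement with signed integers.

Place G at the origin (east=0, north=0).
  F is 8 units southeast of G: delta (east=+8, north=-8); F at (east=8, north=-8).
  E is 4 units east of F: delta (east=+4, north=+0); E at (east=12, north=-8).
  D is 5 units east of E: delta (east=+5, north=+0); D at (east=17, north=-8).
  C is 3 units southeast of D: delta (east=+3, north=-3); C at (east=20, north=-11).
  B is 1 unit southeast of C: delta (east=+1, north=-1); B at (east=21, north=-12).
  A is 3 units southeast of B: delta (east=+3, north=-3); A at (east=24, north=-15).
Therefore A relative to G: (east=24, north=-15).

Answer: A is at (east=24, north=-15) relative to G.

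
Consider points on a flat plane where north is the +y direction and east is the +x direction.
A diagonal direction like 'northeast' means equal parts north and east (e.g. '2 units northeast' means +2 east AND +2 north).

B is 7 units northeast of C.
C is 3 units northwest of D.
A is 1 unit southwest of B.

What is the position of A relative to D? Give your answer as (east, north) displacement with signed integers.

Answer: A is at (east=3, north=9) relative to D.

Derivation:
Place D at the origin (east=0, north=0).
  C is 3 units northwest of D: delta (east=-3, north=+3); C at (east=-3, north=3).
  B is 7 units northeast of C: delta (east=+7, north=+7); B at (east=4, north=10).
  A is 1 unit southwest of B: delta (east=-1, north=-1); A at (east=3, north=9).
Therefore A relative to D: (east=3, north=9).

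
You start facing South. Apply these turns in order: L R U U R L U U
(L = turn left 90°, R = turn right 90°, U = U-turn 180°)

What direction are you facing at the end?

Start: South
  L (left (90° counter-clockwise)) -> East
  R (right (90° clockwise)) -> South
  U (U-turn (180°)) -> North
  U (U-turn (180°)) -> South
  R (right (90° clockwise)) -> West
  L (left (90° counter-clockwise)) -> South
  U (U-turn (180°)) -> North
  U (U-turn (180°)) -> South
Final: South

Answer: Final heading: South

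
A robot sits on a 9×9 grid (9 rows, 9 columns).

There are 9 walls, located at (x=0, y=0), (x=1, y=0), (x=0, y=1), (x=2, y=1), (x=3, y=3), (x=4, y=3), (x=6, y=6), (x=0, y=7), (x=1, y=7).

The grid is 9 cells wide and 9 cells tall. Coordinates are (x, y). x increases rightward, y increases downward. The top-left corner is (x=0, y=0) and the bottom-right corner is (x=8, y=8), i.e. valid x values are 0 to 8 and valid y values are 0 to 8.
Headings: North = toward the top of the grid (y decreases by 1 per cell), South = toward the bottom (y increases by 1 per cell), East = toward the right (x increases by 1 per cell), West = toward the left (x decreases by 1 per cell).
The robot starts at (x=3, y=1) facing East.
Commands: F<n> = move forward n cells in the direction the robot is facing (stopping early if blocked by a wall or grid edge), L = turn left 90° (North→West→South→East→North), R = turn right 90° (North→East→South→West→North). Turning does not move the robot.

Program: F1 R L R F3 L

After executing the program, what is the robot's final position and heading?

Answer: Final position: (x=4, y=2), facing East

Derivation:
Start: (x=3, y=1), facing East
  F1: move forward 1, now at (x=4, y=1)
  R: turn right, now facing South
  L: turn left, now facing East
  R: turn right, now facing South
  F3: move forward 1/3 (blocked), now at (x=4, y=2)
  L: turn left, now facing East
Final: (x=4, y=2), facing East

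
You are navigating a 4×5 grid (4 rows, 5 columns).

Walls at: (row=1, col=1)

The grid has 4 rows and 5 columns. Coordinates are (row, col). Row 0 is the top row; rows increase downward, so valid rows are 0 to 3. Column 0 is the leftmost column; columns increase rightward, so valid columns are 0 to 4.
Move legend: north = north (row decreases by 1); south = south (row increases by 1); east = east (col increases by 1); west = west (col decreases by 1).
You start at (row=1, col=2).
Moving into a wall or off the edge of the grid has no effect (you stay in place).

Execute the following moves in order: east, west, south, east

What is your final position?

Answer: Final position: (row=2, col=3)

Derivation:
Start: (row=1, col=2)
  east (east): (row=1, col=2) -> (row=1, col=3)
  west (west): (row=1, col=3) -> (row=1, col=2)
  south (south): (row=1, col=2) -> (row=2, col=2)
  east (east): (row=2, col=2) -> (row=2, col=3)
Final: (row=2, col=3)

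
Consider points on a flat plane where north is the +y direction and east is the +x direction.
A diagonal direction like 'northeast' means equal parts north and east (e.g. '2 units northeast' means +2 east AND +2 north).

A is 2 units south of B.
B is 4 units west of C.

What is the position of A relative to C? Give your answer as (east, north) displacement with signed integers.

Answer: A is at (east=-4, north=-2) relative to C.

Derivation:
Place C at the origin (east=0, north=0).
  B is 4 units west of C: delta (east=-4, north=+0); B at (east=-4, north=0).
  A is 2 units south of B: delta (east=+0, north=-2); A at (east=-4, north=-2).
Therefore A relative to C: (east=-4, north=-2).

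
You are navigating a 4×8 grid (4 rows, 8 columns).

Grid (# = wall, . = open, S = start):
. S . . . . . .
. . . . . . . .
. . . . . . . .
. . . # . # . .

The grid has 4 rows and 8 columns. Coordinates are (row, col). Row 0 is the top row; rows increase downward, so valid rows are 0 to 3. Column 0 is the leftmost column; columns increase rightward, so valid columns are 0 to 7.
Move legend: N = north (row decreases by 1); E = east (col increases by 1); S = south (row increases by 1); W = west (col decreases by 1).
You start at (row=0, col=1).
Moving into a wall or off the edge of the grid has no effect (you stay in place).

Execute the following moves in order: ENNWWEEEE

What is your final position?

Start: (row=0, col=1)
  E (east): (row=0, col=1) -> (row=0, col=2)
  N (north): blocked, stay at (row=0, col=2)
  N (north): blocked, stay at (row=0, col=2)
  W (west): (row=0, col=2) -> (row=0, col=1)
  W (west): (row=0, col=1) -> (row=0, col=0)
  E (east): (row=0, col=0) -> (row=0, col=1)
  E (east): (row=0, col=1) -> (row=0, col=2)
  E (east): (row=0, col=2) -> (row=0, col=3)
  E (east): (row=0, col=3) -> (row=0, col=4)
Final: (row=0, col=4)

Answer: Final position: (row=0, col=4)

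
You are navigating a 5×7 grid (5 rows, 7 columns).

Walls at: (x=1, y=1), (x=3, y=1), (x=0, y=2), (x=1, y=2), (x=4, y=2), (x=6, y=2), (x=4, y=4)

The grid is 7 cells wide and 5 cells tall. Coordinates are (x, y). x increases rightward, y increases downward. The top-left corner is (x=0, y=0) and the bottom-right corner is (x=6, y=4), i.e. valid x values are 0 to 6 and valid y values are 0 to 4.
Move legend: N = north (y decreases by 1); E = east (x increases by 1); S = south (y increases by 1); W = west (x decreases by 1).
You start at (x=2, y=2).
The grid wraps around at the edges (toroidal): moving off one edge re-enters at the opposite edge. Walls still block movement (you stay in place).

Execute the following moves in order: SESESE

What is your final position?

Start: (x=2, y=2)
  S (south): (x=2, y=2) -> (x=2, y=3)
  E (east): (x=2, y=3) -> (x=3, y=3)
  S (south): (x=3, y=3) -> (x=3, y=4)
  E (east): blocked, stay at (x=3, y=4)
  S (south): (x=3, y=4) -> (x=3, y=0)
  E (east): (x=3, y=0) -> (x=4, y=0)
Final: (x=4, y=0)

Answer: Final position: (x=4, y=0)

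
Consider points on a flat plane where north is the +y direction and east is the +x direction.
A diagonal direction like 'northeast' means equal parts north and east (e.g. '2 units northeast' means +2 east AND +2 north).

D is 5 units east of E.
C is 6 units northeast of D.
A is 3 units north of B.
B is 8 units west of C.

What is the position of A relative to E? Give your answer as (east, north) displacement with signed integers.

Answer: A is at (east=3, north=9) relative to E.

Derivation:
Place E at the origin (east=0, north=0).
  D is 5 units east of E: delta (east=+5, north=+0); D at (east=5, north=0).
  C is 6 units northeast of D: delta (east=+6, north=+6); C at (east=11, north=6).
  B is 8 units west of C: delta (east=-8, north=+0); B at (east=3, north=6).
  A is 3 units north of B: delta (east=+0, north=+3); A at (east=3, north=9).
Therefore A relative to E: (east=3, north=9).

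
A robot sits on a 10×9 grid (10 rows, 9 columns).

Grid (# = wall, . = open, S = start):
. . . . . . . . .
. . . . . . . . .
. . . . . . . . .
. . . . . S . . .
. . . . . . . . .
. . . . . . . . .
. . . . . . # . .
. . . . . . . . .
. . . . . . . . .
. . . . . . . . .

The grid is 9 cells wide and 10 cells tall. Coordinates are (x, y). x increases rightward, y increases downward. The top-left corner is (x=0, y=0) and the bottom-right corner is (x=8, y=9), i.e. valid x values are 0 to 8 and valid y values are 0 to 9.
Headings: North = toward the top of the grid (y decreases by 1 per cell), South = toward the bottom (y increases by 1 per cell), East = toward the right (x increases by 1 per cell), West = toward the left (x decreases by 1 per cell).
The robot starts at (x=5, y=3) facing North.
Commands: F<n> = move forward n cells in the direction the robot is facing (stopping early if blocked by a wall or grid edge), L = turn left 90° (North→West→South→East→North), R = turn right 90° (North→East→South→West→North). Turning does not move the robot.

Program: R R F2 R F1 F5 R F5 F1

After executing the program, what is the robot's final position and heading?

Answer: Final position: (x=0, y=0), facing North

Derivation:
Start: (x=5, y=3), facing North
  R: turn right, now facing East
  R: turn right, now facing South
  F2: move forward 2, now at (x=5, y=5)
  R: turn right, now facing West
  F1: move forward 1, now at (x=4, y=5)
  F5: move forward 4/5 (blocked), now at (x=0, y=5)
  R: turn right, now facing North
  F5: move forward 5, now at (x=0, y=0)
  F1: move forward 0/1 (blocked), now at (x=0, y=0)
Final: (x=0, y=0), facing North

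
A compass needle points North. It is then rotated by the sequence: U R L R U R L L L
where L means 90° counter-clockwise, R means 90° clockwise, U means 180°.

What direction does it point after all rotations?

Start: North
  U (U-turn (180°)) -> South
  R (right (90° clockwise)) -> West
  L (left (90° counter-clockwise)) -> South
  R (right (90° clockwise)) -> West
  U (U-turn (180°)) -> East
  R (right (90° clockwise)) -> South
  L (left (90° counter-clockwise)) -> East
  L (left (90° counter-clockwise)) -> North
  L (left (90° counter-clockwise)) -> West
Final: West

Answer: Final heading: West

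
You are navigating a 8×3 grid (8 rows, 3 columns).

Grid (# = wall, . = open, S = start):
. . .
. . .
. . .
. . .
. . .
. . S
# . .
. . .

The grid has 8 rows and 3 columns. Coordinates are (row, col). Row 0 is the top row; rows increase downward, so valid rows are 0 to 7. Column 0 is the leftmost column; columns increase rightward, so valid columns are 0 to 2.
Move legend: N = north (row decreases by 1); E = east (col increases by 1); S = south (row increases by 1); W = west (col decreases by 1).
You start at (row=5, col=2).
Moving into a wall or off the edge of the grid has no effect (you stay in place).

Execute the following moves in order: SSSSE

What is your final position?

Start: (row=5, col=2)
  S (south): (row=5, col=2) -> (row=6, col=2)
  S (south): (row=6, col=2) -> (row=7, col=2)
  S (south): blocked, stay at (row=7, col=2)
  S (south): blocked, stay at (row=7, col=2)
  E (east): blocked, stay at (row=7, col=2)
Final: (row=7, col=2)

Answer: Final position: (row=7, col=2)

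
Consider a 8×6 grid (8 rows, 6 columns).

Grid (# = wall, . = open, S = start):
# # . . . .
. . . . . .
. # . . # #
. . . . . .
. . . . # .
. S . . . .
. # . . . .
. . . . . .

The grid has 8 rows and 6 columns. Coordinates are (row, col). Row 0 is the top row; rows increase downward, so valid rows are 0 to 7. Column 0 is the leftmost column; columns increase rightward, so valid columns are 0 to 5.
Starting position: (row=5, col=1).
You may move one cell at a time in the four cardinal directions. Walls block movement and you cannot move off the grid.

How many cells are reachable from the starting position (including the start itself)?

Answer: Reachable cells: 41

Derivation:
BFS flood-fill from (row=5, col=1):
  Distance 0: (row=5, col=1)
  Distance 1: (row=4, col=1), (row=5, col=0), (row=5, col=2)
  Distance 2: (row=3, col=1), (row=4, col=0), (row=4, col=2), (row=5, col=3), (row=6, col=0), (row=6, col=2)
  Distance 3: (row=3, col=0), (row=3, col=2), (row=4, col=3), (row=5, col=4), (row=6, col=3), (row=7, col=0), (row=7, col=2)
  Distance 4: (row=2, col=0), (row=2, col=2), (row=3, col=3), (row=5, col=5), (row=6, col=4), (row=7, col=1), (row=7, col=3)
  Distance 5: (row=1, col=0), (row=1, col=2), (row=2, col=3), (row=3, col=4), (row=4, col=5), (row=6, col=5), (row=7, col=4)
  Distance 6: (row=0, col=2), (row=1, col=1), (row=1, col=3), (row=3, col=5), (row=7, col=5)
  Distance 7: (row=0, col=3), (row=1, col=4)
  Distance 8: (row=0, col=4), (row=1, col=5)
  Distance 9: (row=0, col=5)
Total reachable: 41 (grid has 41 open cells total)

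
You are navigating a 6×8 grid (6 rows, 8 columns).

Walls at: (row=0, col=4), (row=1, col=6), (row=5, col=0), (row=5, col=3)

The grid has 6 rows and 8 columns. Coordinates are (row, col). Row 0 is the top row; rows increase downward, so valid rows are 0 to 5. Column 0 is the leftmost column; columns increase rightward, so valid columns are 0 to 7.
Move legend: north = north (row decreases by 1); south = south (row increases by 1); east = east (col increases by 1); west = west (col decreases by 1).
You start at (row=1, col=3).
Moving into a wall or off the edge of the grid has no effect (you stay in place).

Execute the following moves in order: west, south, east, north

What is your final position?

Start: (row=1, col=3)
  west (west): (row=1, col=3) -> (row=1, col=2)
  south (south): (row=1, col=2) -> (row=2, col=2)
  east (east): (row=2, col=2) -> (row=2, col=3)
  north (north): (row=2, col=3) -> (row=1, col=3)
Final: (row=1, col=3)

Answer: Final position: (row=1, col=3)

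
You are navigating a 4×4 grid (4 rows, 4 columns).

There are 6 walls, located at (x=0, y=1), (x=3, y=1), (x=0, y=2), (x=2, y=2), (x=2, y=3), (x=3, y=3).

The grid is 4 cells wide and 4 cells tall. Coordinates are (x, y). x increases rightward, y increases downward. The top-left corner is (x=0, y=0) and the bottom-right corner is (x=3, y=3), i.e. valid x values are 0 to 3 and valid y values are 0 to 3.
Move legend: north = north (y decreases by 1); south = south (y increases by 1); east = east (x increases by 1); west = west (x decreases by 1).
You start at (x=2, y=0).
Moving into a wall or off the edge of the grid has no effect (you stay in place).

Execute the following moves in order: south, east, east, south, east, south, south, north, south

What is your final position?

Answer: Final position: (x=2, y=1)

Derivation:
Start: (x=2, y=0)
  south (south): (x=2, y=0) -> (x=2, y=1)
  east (east): blocked, stay at (x=2, y=1)
  east (east): blocked, stay at (x=2, y=1)
  south (south): blocked, stay at (x=2, y=1)
  east (east): blocked, stay at (x=2, y=1)
  south (south): blocked, stay at (x=2, y=1)
  south (south): blocked, stay at (x=2, y=1)
  north (north): (x=2, y=1) -> (x=2, y=0)
  south (south): (x=2, y=0) -> (x=2, y=1)
Final: (x=2, y=1)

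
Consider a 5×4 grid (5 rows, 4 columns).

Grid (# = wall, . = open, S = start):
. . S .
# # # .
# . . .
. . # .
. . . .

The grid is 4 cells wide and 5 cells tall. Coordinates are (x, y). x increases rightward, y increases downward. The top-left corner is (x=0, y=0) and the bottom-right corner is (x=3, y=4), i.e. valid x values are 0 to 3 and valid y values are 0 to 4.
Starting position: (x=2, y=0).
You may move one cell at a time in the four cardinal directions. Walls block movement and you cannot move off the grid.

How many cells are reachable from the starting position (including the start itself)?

BFS flood-fill from (x=2, y=0):
  Distance 0: (x=2, y=0)
  Distance 1: (x=1, y=0), (x=3, y=0)
  Distance 2: (x=0, y=0), (x=3, y=1)
  Distance 3: (x=3, y=2)
  Distance 4: (x=2, y=2), (x=3, y=3)
  Distance 5: (x=1, y=2), (x=3, y=4)
  Distance 6: (x=1, y=3), (x=2, y=4)
  Distance 7: (x=0, y=3), (x=1, y=4)
  Distance 8: (x=0, y=4)
Total reachable: 15 (grid has 15 open cells total)

Answer: Reachable cells: 15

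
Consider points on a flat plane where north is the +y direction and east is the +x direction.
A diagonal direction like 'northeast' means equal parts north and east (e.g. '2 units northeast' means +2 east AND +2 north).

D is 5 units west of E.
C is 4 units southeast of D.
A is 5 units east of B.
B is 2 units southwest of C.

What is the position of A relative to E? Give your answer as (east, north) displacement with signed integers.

Answer: A is at (east=2, north=-6) relative to E.

Derivation:
Place E at the origin (east=0, north=0).
  D is 5 units west of E: delta (east=-5, north=+0); D at (east=-5, north=0).
  C is 4 units southeast of D: delta (east=+4, north=-4); C at (east=-1, north=-4).
  B is 2 units southwest of C: delta (east=-2, north=-2); B at (east=-3, north=-6).
  A is 5 units east of B: delta (east=+5, north=+0); A at (east=2, north=-6).
Therefore A relative to E: (east=2, north=-6).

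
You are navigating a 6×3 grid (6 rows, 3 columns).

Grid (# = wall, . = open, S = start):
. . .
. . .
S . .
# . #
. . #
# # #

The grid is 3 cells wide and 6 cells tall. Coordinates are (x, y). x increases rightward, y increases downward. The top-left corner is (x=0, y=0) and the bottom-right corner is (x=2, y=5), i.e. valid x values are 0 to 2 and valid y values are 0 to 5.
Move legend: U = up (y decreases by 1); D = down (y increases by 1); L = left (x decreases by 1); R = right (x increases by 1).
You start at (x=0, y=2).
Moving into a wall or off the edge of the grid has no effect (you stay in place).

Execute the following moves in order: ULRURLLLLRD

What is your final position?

Start: (x=0, y=2)
  U (up): (x=0, y=2) -> (x=0, y=1)
  L (left): blocked, stay at (x=0, y=1)
  R (right): (x=0, y=1) -> (x=1, y=1)
  U (up): (x=1, y=1) -> (x=1, y=0)
  R (right): (x=1, y=0) -> (x=2, y=0)
  L (left): (x=2, y=0) -> (x=1, y=0)
  L (left): (x=1, y=0) -> (x=0, y=0)
  L (left): blocked, stay at (x=0, y=0)
  L (left): blocked, stay at (x=0, y=0)
  R (right): (x=0, y=0) -> (x=1, y=0)
  D (down): (x=1, y=0) -> (x=1, y=1)
Final: (x=1, y=1)

Answer: Final position: (x=1, y=1)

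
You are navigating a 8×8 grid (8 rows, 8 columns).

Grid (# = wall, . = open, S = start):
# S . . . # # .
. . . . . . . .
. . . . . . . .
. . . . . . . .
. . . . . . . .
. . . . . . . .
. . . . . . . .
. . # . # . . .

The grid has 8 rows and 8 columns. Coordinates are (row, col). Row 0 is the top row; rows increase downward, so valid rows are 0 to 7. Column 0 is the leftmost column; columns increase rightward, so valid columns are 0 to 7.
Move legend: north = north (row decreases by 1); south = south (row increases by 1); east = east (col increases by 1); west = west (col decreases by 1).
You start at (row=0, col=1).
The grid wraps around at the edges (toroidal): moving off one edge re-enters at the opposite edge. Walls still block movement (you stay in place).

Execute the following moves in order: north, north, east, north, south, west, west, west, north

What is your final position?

Start: (row=0, col=1)
  north (north): (row=0, col=1) -> (row=7, col=1)
  north (north): (row=7, col=1) -> (row=6, col=1)
  east (east): (row=6, col=1) -> (row=6, col=2)
  north (north): (row=6, col=2) -> (row=5, col=2)
  south (south): (row=5, col=2) -> (row=6, col=2)
  west (west): (row=6, col=2) -> (row=6, col=1)
  west (west): (row=6, col=1) -> (row=6, col=0)
  west (west): (row=6, col=0) -> (row=6, col=7)
  north (north): (row=6, col=7) -> (row=5, col=7)
Final: (row=5, col=7)

Answer: Final position: (row=5, col=7)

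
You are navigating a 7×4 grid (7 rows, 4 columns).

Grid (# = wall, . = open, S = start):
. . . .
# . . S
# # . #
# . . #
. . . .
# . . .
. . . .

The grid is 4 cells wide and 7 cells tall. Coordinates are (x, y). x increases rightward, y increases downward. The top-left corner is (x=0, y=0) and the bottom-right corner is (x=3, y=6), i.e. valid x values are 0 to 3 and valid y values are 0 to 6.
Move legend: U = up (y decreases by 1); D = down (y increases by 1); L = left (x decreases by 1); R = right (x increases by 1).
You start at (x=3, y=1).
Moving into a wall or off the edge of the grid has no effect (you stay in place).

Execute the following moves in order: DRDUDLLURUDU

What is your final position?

Answer: Final position: (x=2, y=0)

Derivation:
Start: (x=3, y=1)
  D (down): blocked, stay at (x=3, y=1)
  R (right): blocked, stay at (x=3, y=1)
  D (down): blocked, stay at (x=3, y=1)
  U (up): (x=3, y=1) -> (x=3, y=0)
  D (down): (x=3, y=0) -> (x=3, y=1)
  L (left): (x=3, y=1) -> (x=2, y=1)
  L (left): (x=2, y=1) -> (x=1, y=1)
  U (up): (x=1, y=1) -> (x=1, y=0)
  R (right): (x=1, y=0) -> (x=2, y=0)
  U (up): blocked, stay at (x=2, y=0)
  D (down): (x=2, y=0) -> (x=2, y=1)
  U (up): (x=2, y=1) -> (x=2, y=0)
Final: (x=2, y=0)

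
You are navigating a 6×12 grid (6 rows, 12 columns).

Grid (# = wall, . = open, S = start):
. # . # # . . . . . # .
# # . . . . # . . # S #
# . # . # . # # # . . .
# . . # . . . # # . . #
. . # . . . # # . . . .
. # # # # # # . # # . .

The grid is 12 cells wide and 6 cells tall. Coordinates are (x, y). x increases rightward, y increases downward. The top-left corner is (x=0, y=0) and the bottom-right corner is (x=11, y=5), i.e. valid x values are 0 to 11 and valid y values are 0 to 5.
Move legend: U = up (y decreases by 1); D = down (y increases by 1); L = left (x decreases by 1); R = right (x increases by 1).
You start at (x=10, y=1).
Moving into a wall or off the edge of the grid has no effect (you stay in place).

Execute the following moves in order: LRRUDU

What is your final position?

Start: (x=10, y=1)
  L (left): blocked, stay at (x=10, y=1)
  R (right): blocked, stay at (x=10, y=1)
  R (right): blocked, stay at (x=10, y=1)
  U (up): blocked, stay at (x=10, y=1)
  D (down): (x=10, y=1) -> (x=10, y=2)
  U (up): (x=10, y=2) -> (x=10, y=1)
Final: (x=10, y=1)

Answer: Final position: (x=10, y=1)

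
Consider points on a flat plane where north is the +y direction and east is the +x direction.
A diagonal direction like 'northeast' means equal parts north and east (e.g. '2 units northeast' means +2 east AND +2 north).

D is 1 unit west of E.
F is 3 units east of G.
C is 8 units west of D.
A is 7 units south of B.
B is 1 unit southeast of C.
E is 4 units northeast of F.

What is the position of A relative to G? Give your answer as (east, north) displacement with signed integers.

Place G at the origin (east=0, north=0).
  F is 3 units east of G: delta (east=+3, north=+0); F at (east=3, north=0).
  E is 4 units northeast of F: delta (east=+4, north=+4); E at (east=7, north=4).
  D is 1 unit west of E: delta (east=-1, north=+0); D at (east=6, north=4).
  C is 8 units west of D: delta (east=-8, north=+0); C at (east=-2, north=4).
  B is 1 unit southeast of C: delta (east=+1, north=-1); B at (east=-1, north=3).
  A is 7 units south of B: delta (east=+0, north=-7); A at (east=-1, north=-4).
Therefore A relative to G: (east=-1, north=-4).

Answer: A is at (east=-1, north=-4) relative to G.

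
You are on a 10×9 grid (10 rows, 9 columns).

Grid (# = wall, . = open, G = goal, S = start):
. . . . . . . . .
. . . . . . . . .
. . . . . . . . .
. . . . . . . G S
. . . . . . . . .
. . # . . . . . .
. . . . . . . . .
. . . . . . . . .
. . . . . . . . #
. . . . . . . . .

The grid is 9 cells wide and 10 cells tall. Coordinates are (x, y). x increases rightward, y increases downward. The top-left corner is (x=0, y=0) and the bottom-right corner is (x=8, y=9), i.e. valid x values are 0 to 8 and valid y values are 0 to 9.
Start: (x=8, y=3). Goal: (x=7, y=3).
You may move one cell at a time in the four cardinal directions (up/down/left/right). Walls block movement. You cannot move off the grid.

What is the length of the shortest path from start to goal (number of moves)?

BFS from (x=8, y=3) until reaching (x=7, y=3):
  Distance 0: (x=8, y=3)
  Distance 1: (x=8, y=2), (x=7, y=3), (x=8, y=4)  <- goal reached here
One shortest path (1 moves): (x=8, y=3) -> (x=7, y=3)

Answer: Shortest path length: 1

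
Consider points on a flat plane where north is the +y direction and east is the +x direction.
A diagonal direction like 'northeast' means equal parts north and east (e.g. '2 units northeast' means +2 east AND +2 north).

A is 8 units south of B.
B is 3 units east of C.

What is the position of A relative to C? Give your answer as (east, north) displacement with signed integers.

Answer: A is at (east=3, north=-8) relative to C.

Derivation:
Place C at the origin (east=0, north=0).
  B is 3 units east of C: delta (east=+3, north=+0); B at (east=3, north=0).
  A is 8 units south of B: delta (east=+0, north=-8); A at (east=3, north=-8).
Therefore A relative to C: (east=3, north=-8).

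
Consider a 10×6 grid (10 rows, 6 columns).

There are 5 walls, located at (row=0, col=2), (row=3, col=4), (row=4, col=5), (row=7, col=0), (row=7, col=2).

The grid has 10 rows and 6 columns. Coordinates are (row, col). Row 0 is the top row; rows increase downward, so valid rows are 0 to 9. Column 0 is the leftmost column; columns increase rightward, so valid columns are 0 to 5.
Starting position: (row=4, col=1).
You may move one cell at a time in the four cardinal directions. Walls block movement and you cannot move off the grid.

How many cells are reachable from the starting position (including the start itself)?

Answer: Reachable cells: 55

Derivation:
BFS flood-fill from (row=4, col=1):
  Distance 0: (row=4, col=1)
  Distance 1: (row=3, col=1), (row=4, col=0), (row=4, col=2), (row=5, col=1)
  Distance 2: (row=2, col=1), (row=3, col=0), (row=3, col=2), (row=4, col=3), (row=5, col=0), (row=5, col=2), (row=6, col=1)
  Distance 3: (row=1, col=1), (row=2, col=0), (row=2, col=2), (row=3, col=3), (row=4, col=4), (row=5, col=3), (row=6, col=0), (row=6, col=2), (row=7, col=1)
  Distance 4: (row=0, col=1), (row=1, col=0), (row=1, col=2), (row=2, col=3), (row=5, col=4), (row=6, col=3), (row=8, col=1)
  Distance 5: (row=0, col=0), (row=1, col=3), (row=2, col=4), (row=5, col=5), (row=6, col=4), (row=7, col=3), (row=8, col=0), (row=8, col=2), (row=9, col=1)
  Distance 6: (row=0, col=3), (row=1, col=4), (row=2, col=5), (row=6, col=5), (row=7, col=4), (row=8, col=3), (row=9, col=0), (row=9, col=2)
  Distance 7: (row=0, col=4), (row=1, col=5), (row=3, col=5), (row=7, col=5), (row=8, col=4), (row=9, col=3)
  Distance 8: (row=0, col=5), (row=8, col=5), (row=9, col=4)
  Distance 9: (row=9, col=5)
Total reachable: 55 (grid has 55 open cells total)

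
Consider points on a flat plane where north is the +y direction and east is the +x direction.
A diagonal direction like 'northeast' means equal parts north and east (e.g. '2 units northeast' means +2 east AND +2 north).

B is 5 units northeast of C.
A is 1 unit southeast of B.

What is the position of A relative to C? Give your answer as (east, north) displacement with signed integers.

Place C at the origin (east=0, north=0).
  B is 5 units northeast of C: delta (east=+5, north=+5); B at (east=5, north=5).
  A is 1 unit southeast of B: delta (east=+1, north=-1); A at (east=6, north=4).
Therefore A relative to C: (east=6, north=4).

Answer: A is at (east=6, north=4) relative to C.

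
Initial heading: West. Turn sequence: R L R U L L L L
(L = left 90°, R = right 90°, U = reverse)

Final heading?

Start: West
  R (right (90° clockwise)) -> North
  L (left (90° counter-clockwise)) -> West
  R (right (90° clockwise)) -> North
  U (U-turn (180°)) -> South
  L (left (90° counter-clockwise)) -> East
  L (left (90° counter-clockwise)) -> North
  L (left (90° counter-clockwise)) -> West
  L (left (90° counter-clockwise)) -> South
Final: South

Answer: Final heading: South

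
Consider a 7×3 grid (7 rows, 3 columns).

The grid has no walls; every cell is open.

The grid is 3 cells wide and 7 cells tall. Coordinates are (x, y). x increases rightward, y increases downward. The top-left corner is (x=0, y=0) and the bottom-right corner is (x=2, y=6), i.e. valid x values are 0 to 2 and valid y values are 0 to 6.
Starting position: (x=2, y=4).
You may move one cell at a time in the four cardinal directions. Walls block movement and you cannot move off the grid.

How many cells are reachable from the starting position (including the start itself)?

Answer: Reachable cells: 21

Derivation:
BFS flood-fill from (x=2, y=4):
  Distance 0: (x=2, y=4)
  Distance 1: (x=2, y=3), (x=1, y=4), (x=2, y=5)
  Distance 2: (x=2, y=2), (x=1, y=3), (x=0, y=4), (x=1, y=5), (x=2, y=6)
  Distance 3: (x=2, y=1), (x=1, y=2), (x=0, y=3), (x=0, y=5), (x=1, y=6)
  Distance 4: (x=2, y=0), (x=1, y=1), (x=0, y=2), (x=0, y=6)
  Distance 5: (x=1, y=0), (x=0, y=1)
  Distance 6: (x=0, y=0)
Total reachable: 21 (grid has 21 open cells total)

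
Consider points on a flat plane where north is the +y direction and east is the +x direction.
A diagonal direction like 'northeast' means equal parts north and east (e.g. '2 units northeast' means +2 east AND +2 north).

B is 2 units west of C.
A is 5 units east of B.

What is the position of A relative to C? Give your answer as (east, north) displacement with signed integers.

Place C at the origin (east=0, north=0).
  B is 2 units west of C: delta (east=-2, north=+0); B at (east=-2, north=0).
  A is 5 units east of B: delta (east=+5, north=+0); A at (east=3, north=0).
Therefore A relative to C: (east=3, north=0).

Answer: A is at (east=3, north=0) relative to C.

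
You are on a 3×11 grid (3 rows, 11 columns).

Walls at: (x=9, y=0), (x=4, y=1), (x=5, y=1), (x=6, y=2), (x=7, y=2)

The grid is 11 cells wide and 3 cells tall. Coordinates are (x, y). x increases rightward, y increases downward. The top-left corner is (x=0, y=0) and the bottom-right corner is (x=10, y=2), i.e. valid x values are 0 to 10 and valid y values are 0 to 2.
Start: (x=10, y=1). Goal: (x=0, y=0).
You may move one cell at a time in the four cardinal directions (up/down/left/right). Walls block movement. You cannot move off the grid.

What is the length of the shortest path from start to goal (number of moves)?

Answer: Shortest path length: 11

Derivation:
BFS from (x=10, y=1) until reaching (x=0, y=0):
  Distance 0: (x=10, y=1)
  Distance 1: (x=10, y=0), (x=9, y=1), (x=10, y=2)
  Distance 2: (x=8, y=1), (x=9, y=2)
  Distance 3: (x=8, y=0), (x=7, y=1), (x=8, y=2)
  Distance 4: (x=7, y=0), (x=6, y=1)
  Distance 5: (x=6, y=0)
  Distance 6: (x=5, y=0)
  Distance 7: (x=4, y=0)
  Distance 8: (x=3, y=0)
  Distance 9: (x=2, y=0), (x=3, y=1)
  Distance 10: (x=1, y=0), (x=2, y=1), (x=3, y=2)
  Distance 11: (x=0, y=0), (x=1, y=1), (x=2, y=2), (x=4, y=2)  <- goal reached here
One shortest path (11 moves): (x=10, y=1) -> (x=9, y=1) -> (x=8, y=1) -> (x=7, y=1) -> (x=6, y=1) -> (x=6, y=0) -> (x=5, y=0) -> (x=4, y=0) -> (x=3, y=0) -> (x=2, y=0) -> (x=1, y=0) -> (x=0, y=0)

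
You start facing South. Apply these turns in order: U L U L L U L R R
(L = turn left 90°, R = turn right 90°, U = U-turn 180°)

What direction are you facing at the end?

Start: South
  U (U-turn (180°)) -> North
  L (left (90° counter-clockwise)) -> West
  U (U-turn (180°)) -> East
  L (left (90° counter-clockwise)) -> North
  L (left (90° counter-clockwise)) -> West
  U (U-turn (180°)) -> East
  L (left (90° counter-clockwise)) -> North
  R (right (90° clockwise)) -> East
  R (right (90° clockwise)) -> South
Final: South

Answer: Final heading: South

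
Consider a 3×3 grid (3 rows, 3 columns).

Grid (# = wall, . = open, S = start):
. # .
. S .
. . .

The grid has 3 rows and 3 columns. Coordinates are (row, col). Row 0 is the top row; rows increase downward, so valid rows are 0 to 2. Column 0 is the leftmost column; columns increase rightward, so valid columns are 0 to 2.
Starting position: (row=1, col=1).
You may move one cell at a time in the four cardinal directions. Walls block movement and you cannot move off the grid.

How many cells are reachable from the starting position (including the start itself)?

BFS flood-fill from (row=1, col=1):
  Distance 0: (row=1, col=1)
  Distance 1: (row=1, col=0), (row=1, col=2), (row=2, col=1)
  Distance 2: (row=0, col=0), (row=0, col=2), (row=2, col=0), (row=2, col=2)
Total reachable: 8 (grid has 8 open cells total)

Answer: Reachable cells: 8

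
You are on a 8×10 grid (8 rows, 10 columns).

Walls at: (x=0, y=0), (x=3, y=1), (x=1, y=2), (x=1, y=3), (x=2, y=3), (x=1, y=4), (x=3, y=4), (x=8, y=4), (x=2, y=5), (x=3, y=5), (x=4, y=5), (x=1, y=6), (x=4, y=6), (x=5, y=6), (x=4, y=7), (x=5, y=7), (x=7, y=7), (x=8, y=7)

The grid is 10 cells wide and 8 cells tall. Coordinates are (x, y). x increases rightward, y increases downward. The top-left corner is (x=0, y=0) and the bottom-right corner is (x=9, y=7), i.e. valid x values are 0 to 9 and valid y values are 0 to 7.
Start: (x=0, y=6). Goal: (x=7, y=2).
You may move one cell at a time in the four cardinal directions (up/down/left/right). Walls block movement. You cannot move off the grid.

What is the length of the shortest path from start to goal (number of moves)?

Answer: Shortest path length: 13

Derivation:
BFS from (x=0, y=6) until reaching (x=7, y=2):
  Distance 0: (x=0, y=6)
  Distance 1: (x=0, y=5), (x=0, y=7)
  Distance 2: (x=0, y=4), (x=1, y=5), (x=1, y=7)
  Distance 3: (x=0, y=3), (x=2, y=7)
  Distance 4: (x=0, y=2), (x=2, y=6), (x=3, y=7)
  Distance 5: (x=0, y=1), (x=3, y=6)
  Distance 6: (x=1, y=1)
  Distance 7: (x=1, y=0), (x=2, y=1)
  Distance 8: (x=2, y=0), (x=2, y=2)
  Distance 9: (x=3, y=0), (x=3, y=2)
  Distance 10: (x=4, y=0), (x=4, y=2), (x=3, y=3)
  Distance 11: (x=5, y=0), (x=4, y=1), (x=5, y=2), (x=4, y=3)
  Distance 12: (x=6, y=0), (x=5, y=1), (x=6, y=2), (x=5, y=3), (x=4, y=4)
  Distance 13: (x=7, y=0), (x=6, y=1), (x=7, y=2), (x=6, y=3), (x=5, y=4)  <- goal reached here
One shortest path (13 moves): (x=0, y=6) -> (x=0, y=5) -> (x=0, y=4) -> (x=0, y=3) -> (x=0, y=2) -> (x=0, y=1) -> (x=1, y=1) -> (x=2, y=1) -> (x=2, y=2) -> (x=3, y=2) -> (x=4, y=2) -> (x=5, y=2) -> (x=6, y=2) -> (x=7, y=2)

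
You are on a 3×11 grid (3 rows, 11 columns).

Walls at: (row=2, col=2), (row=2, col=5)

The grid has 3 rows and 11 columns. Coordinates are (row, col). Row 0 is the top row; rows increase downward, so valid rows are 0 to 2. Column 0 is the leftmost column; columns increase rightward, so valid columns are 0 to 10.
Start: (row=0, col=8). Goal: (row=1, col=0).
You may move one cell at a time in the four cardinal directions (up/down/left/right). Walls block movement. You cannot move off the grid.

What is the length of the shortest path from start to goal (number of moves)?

Answer: Shortest path length: 9

Derivation:
BFS from (row=0, col=8) until reaching (row=1, col=0):
  Distance 0: (row=0, col=8)
  Distance 1: (row=0, col=7), (row=0, col=9), (row=1, col=8)
  Distance 2: (row=0, col=6), (row=0, col=10), (row=1, col=7), (row=1, col=9), (row=2, col=8)
  Distance 3: (row=0, col=5), (row=1, col=6), (row=1, col=10), (row=2, col=7), (row=2, col=9)
  Distance 4: (row=0, col=4), (row=1, col=5), (row=2, col=6), (row=2, col=10)
  Distance 5: (row=0, col=3), (row=1, col=4)
  Distance 6: (row=0, col=2), (row=1, col=3), (row=2, col=4)
  Distance 7: (row=0, col=1), (row=1, col=2), (row=2, col=3)
  Distance 8: (row=0, col=0), (row=1, col=1)
  Distance 9: (row=1, col=0), (row=2, col=1)  <- goal reached here
One shortest path (9 moves): (row=0, col=8) -> (row=0, col=7) -> (row=0, col=6) -> (row=0, col=5) -> (row=0, col=4) -> (row=0, col=3) -> (row=0, col=2) -> (row=0, col=1) -> (row=0, col=0) -> (row=1, col=0)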